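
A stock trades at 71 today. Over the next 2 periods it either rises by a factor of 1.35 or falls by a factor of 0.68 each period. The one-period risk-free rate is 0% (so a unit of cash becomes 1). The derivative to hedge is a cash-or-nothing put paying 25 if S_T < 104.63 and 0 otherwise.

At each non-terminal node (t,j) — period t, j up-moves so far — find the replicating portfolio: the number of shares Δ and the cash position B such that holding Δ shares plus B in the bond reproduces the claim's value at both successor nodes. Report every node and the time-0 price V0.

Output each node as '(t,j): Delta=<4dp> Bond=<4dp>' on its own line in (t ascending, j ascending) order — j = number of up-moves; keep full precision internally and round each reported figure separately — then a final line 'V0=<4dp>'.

(0,0): Delta=-0.2510 Bond=37.1185
(1,0): Delta=0.0000 Bond=25.0000
(1,1): Delta=-0.3893 Bond=50.3731
V0=19.2972

The replicating-portfolio and risk-neutral prices coincide; use p* = (1−0.68)/(1.35−0.68) = 0.4776 for the latter.
Terminal payoffs: V(2,0)=25.0000, V(2,1)=25.0000, V(2,2)=0.0000
(1,0): S=48.2800. Δ = (V_up−V_dn)/(S_up−S_dn) = (25.0000−25.0000)/(65.1780−32.8304) = 0.0000. V = [p*·25.0000 + (1−p*)·25.0000]/1 = 25.0000. B = V − Δ·S = 25.0000.
(1,1): S=95.8500. Δ = (V_up−V_dn)/(S_up−S_dn) = (0.0000−25.0000)/(129.3975−65.1780) = -0.3893. V = [p*·0.0000 + (1−p*)·25.0000]/1 = 13.0597. B = V − Δ·S = 50.3731.
(0,0): S=71.0000. Δ = (V_up−V_dn)/(S_up−S_dn) = (13.0597−25.0000)/(95.8500−48.2800) = -0.2510. V = [p*·13.0597 + (1−p*)·25.0000]/1 = 19.2972. B = V − Δ·S = 37.1185.
Check: Δ(0,0)·S0 + B(0,0) = 19.2972 = V0.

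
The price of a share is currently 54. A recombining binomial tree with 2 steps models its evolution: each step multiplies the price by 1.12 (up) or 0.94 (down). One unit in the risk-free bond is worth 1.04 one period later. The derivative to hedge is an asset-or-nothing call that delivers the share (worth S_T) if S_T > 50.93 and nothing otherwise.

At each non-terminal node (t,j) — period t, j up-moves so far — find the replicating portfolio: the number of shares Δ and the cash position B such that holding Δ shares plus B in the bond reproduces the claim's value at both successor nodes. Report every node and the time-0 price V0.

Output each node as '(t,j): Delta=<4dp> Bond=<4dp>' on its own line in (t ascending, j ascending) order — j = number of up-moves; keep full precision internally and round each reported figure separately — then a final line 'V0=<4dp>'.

(0,0): Delta=3.0978 Bond=-121.9961
(1,0): Delta=6.2222 Bond=-285.4708
(1,1): Delta=1.0000 Bond=0.0000
V0=45.2860

No-arbitrage ⇒ martingale measure with p* = (R−d)/(u−d) = 0.5556.
At expiry t=2: V(2,0)=0.0000, V(2,1)=56.8512, V(2,2)=67.7376
(1,0): S=50.7600. Δ = (V_up−V_dn)/(S_up−S_dn) = (56.8512−0.0000)/(56.8512−47.7144) = 6.2222. V = [p*·56.8512 + (1−p*)·0.0000]/1.04 = 30.3692. B = V − Δ·S = -285.4708.
(1,1): S=60.4800. Δ = (V_up−V_dn)/(S_up−S_dn) = (67.7376−56.8512)/(67.7376−56.8512) = 1.0000. V = [p*·67.7376 + (1−p*)·56.8512]/1.04 = 60.4800. B = V − Δ·S = 0.0000.
(0,0): S=54.0000. Δ = (V_up−V_dn)/(S_up−S_dn) = (60.4800−30.3692)/(60.4800−50.7600) = 3.0978. V = [p*·60.4800 + (1−p*)·30.3692]/1.04 = 45.2860. B = V − Δ·S = -121.9961.
Check: Δ(0,0)·S0 + B(0,0) = 45.2860 = V0.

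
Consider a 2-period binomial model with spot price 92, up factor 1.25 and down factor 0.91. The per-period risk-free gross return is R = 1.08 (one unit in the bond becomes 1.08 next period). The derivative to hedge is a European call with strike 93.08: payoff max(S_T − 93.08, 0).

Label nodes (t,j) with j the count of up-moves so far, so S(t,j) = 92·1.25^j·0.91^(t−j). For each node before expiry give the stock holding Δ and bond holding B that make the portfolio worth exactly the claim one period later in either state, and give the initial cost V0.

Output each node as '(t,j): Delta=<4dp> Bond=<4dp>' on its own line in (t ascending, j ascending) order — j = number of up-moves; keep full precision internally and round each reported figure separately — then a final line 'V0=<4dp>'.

No-arbitrage ⇒ martingale measure with p* = (R−d)/(u−d) = 0.5000.
Terminal values V(2,·): V(2,0)=0.0000, V(2,1)=11.5700, V(2,2)=50.6700
  t=1,j=0: stock 83.7200 → up 104.6500 (V=11.5700), down 76.1852 (V=0.0000). Price 5.3565; hedge Δ=0.4065, bond B=-28.6729.
  t=1,j=1: stock 115.0000 → up 143.7500 (V=50.6700), down 104.6500 (V=11.5700). Price 28.8148; hedge Δ=1.0000, bond B=-86.1852.
  t=0,j=0: stock 92.0000 → up 115.0000 (V=28.8148), down 83.7200 (V=5.3565). Price 15.8200; hedge Δ=0.7499, bond B=-53.1751.
Self-financing check: at every node Δ·S+B equals the discounted successor values.

(0,0): Delta=0.7499 Bond=-53.1751
(1,0): Delta=0.4065 Bond=-28.6729
(1,1): Delta=1.0000 Bond=-86.1852
V0=15.8200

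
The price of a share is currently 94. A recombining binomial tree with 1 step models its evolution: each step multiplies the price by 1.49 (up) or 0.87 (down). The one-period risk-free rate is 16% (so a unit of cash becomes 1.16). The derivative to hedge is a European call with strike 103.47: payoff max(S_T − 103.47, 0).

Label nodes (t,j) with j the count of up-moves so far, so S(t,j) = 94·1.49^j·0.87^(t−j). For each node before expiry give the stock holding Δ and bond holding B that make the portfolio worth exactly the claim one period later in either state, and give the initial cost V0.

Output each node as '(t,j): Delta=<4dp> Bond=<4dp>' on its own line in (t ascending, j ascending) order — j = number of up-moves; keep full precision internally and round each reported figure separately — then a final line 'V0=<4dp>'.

(0,0): Delta=0.6278 Bond=-44.2621
V0=14.7540

The replicating-portfolio and risk-neutral prices coincide; use p* = (1.16−0.87)/(1.49−0.87) = 0.4677 for the latter.
Terminal payoffs: V(1,0)=0.0000, V(1,1)=36.5900
Node (0,0) S=94.0000: V=(p*·36.5900+(1−p*)·0.0000)/1.16=14.7540; Δ=(36.5900−0.0000)/(140.0600−81.7800)=0.6278; B=V−Δ·S=-44.2621
Check: Δ(0,0)·S0 + B(0,0) = 14.7540 = V0.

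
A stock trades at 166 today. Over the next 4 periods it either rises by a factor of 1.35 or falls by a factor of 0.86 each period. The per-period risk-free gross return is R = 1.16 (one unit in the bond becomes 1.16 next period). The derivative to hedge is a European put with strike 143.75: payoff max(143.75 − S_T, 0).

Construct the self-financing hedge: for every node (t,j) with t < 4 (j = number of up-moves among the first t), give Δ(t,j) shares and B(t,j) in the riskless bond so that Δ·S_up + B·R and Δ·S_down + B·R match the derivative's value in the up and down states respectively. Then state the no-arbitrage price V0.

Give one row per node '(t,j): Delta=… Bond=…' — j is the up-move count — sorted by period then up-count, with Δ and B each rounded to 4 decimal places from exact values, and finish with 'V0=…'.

Since d<R<u, set p* = (R−d)/(u−d) = 0.6122; price each node as the discounted p*-expectation of its children.
Payoff layer (t=4): V(4,0)=52.9466, V(4,1)=1.2099, V(4,2)=0.0000, V(4,3)=0.0000, V(4,4)=0.0000
(3,0): S=105.5853. Δ = (V_up−V_dn)/(S_up−S_dn) = (1.2099−52.9466)/(142.5401−90.8034) = -1.0000. V = [p*·1.2099 + (1−p*)·52.9466]/1.16 = 18.3371. B = V − Δ·S = 123.9224.
(3,1): S=165.7444. Δ = (V_up−V_dn)/(S_up−S_dn) = (0.0000−1.2099)/(223.7549−142.5401) = -0.0149. V = [p*·0.0000 + (1−p*)·1.2099]/1.16 = 0.4044. B = V − Δ·S = 2.8735.
(3,2): S=260.1801. Δ = (V_up−V_dn)/(S_up−S_dn) = (0.0000−0.0000)/(351.2431−223.7549) = 0.0000. V = [p*·0.0000 + (1−p*)·0.0000]/1.16 = 0.0000. B = V − Δ·S = 0.0000.
(3,3): S=408.4223. Δ = (V_up−V_dn)/(S_up−S_dn) = (0.0000−0.0000)/(551.3700−351.2431) = 0.0000. V = [p*·0.0000 + (1−p*)·0.0000]/1.16 = 0.0000. B = V − Δ·S = 0.0000.
(2,0): S=122.7736. Δ = (V_up−V_dn)/(S_up−S_dn) = (0.4044−18.3371)/(165.7444−105.5853) = -0.2981. V = [p*·0.4044 + (1−p*)·18.3371]/1.16 = 6.3430. B = V − Δ·S = 42.9404.
(2,1): S=192.7260. Δ = (V_up−V_dn)/(S_up−S_dn) = (0.0000−0.4044)/(260.1801−165.7444) = -0.0043. V = [p*·0.0000 + (1−p*)·0.4044]/1.16 = 0.1352. B = V − Δ·S = 0.9605.
(2,2): S=302.5350. Δ = (V_up−V_dn)/(S_up−S_dn) = (0.0000−0.0000)/(408.4223−260.1801) = 0.0000. V = [p*·0.0000 + (1−p*)·0.0000]/1.16 = 0.0000. B = V − Δ·S = 0.0000.
(1,0): S=142.7600. Δ = (V_up−V_dn)/(S_up−S_dn) = (0.1352−6.3430)/(192.7260−122.7736) = -0.0887. V = [p*·0.1352 + (1−p*)·6.3430]/1.16 = 2.1916. B = V − Δ·S = 14.8607.
(1,1): S=224.1000. Δ = (V_up−V_dn)/(S_up−S_dn) = (0.0000−0.1352)/(302.5350−192.7260) = -0.0012. V = [p*·0.0000 + (1−p*)·0.1352]/1.16 = 0.0452. B = V − Δ·S = 0.3211.
(0,0): S=166.0000. Δ = (V_up−V_dn)/(S_up−S_dn) = (0.0452−2.1916)/(224.1000−142.7600) = -0.0264. V = [p*·0.0452 + (1−p*)·2.1916]/1.16 = 0.7565. B = V − Δ·S = 5.1370.
Self-financing check: at every node Δ·S+B equals the discounted successor values.

(0,0): Delta=-0.0264 Bond=5.1370
(1,0): Delta=-0.0887 Bond=14.8607
(1,1): Delta=-0.0012 Bond=0.3211
(2,0): Delta=-0.2981 Bond=42.9404
(2,1): Delta=-0.0043 Bond=0.9605
(2,2): Delta=0.0000 Bond=0.0000
(3,0): Delta=-1.0000 Bond=123.9224
(3,1): Delta=-0.0149 Bond=2.8735
(3,2): Delta=0.0000 Bond=0.0000
(3,3): Delta=0.0000 Bond=0.0000
V0=0.7565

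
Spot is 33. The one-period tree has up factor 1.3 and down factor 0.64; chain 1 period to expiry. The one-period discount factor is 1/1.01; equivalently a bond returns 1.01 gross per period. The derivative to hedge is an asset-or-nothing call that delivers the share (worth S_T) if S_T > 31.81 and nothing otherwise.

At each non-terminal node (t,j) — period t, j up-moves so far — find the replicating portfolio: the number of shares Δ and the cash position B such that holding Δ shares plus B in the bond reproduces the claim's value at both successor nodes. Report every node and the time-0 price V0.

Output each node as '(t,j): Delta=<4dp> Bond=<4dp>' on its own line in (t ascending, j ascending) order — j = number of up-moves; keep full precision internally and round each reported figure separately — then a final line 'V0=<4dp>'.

(0,0): Delta=1.9697 Bond=-41.1881
V0=23.8119

Under the risk-neutral measure, an up-move has probability p* = (R−d)/(u−d) = 0.5606 and values discount at R = 1.01.
Terminal payoffs: V(1,0)=0.0000, V(1,1)=42.9000
  t=0,j=0: stock 33.0000 → up 42.9000 (V=42.9000), down 21.1200 (V=0.0000). Price 23.8119; hedge Δ=1.9697, bond B=-41.1881.
Root portfolio cost Δ·33+B reproduces V0=23.8119.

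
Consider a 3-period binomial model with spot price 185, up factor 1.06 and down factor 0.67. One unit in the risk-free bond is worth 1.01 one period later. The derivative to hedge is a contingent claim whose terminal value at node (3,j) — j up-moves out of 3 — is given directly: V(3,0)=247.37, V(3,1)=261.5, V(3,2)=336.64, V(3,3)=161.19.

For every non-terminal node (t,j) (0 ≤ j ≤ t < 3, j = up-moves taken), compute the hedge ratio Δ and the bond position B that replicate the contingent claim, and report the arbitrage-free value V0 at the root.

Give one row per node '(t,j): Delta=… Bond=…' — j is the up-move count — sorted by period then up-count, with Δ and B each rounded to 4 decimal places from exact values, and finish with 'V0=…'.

(0,0): Delta=-1.5804 Bond=502.9638
(1,0): Delta=1.3788 Bond=141.2011
(1,1): Delta=-1.8555 Bond=561.9335
(2,0): Delta=0.4363 Bond=220.8865
(2,1): Delta=1.4664 Bond=131.1023
(2,2): Delta=-2.1642 Bond=631.7367
V0=210.5898

No-arbitrage ⇒ martingale measure with p* = (R−d)/(u−d) = 0.8718.
Terminal values V(3,·): V(3,0)=247.3700, V(3,1)=261.5000, V(3,2)=336.6400, V(3,3)=161.1900
(2,0): S=83.0465. Δ = (V_up−V_dn)/(S_up−S_dn) = (261.5000−247.3700)/(88.0293−55.6412) = 0.4363. V = [p*·261.5000 + (1−p*)·247.3700]/1.01 = 257.1173. B = V − Δ·S = 220.8865.
(2,1): S=131.3870. Δ = (V_up−V_dn)/(S_up−S_dn) = (336.6400−261.5000)/(139.2702−88.0293) = 1.4664. V = [p*·336.6400 + (1−p*)·261.5000]/1.01 = 323.7690. B = V − Δ·S = 131.1023.
(2,2): S=207.8660. Δ = (V_up−V_dn)/(S_up−S_dn) = (161.1900−336.6400)/(220.3380−139.2702) = -2.1642. V = [p*·161.1900 + (1−p*)·336.6400]/1.01 = 181.8649. B = V − Δ·S = 631.7367.
(1,0): S=123.9500. Δ = (V_up−V_dn)/(S_up−S_dn) = (323.7690−257.1173)/(131.3870−83.0465) = 1.3788. V = [p*·323.7690 + (1−p*)·257.1173]/1.01 = 312.1029. B = V − Δ·S = 141.2011.
(1,1): S=196.1000. Δ = (V_up−V_dn)/(S_up−S_dn) = (181.8649−323.7690)/(207.8660−131.3870) = -1.8555. V = [p*·181.8649 + (1−p*)·323.7690]/1.01 = 198.0770. B = V − Δ·S = 561.9335.
(0,0): S=185.0000. Δ = (V_up−V_dn)/(S_up−S_dn) = (198.0770−312.1029)/(196.1000−123.9500) = -1.5804. V = [p*·198.0770 + (1−p*)·312.1029]/1.01 = 210.5898. B = V − Δ·S = 502.9638.
Check: Δ(0,0)·S0 + B(0,0) = 210.5898 = V0.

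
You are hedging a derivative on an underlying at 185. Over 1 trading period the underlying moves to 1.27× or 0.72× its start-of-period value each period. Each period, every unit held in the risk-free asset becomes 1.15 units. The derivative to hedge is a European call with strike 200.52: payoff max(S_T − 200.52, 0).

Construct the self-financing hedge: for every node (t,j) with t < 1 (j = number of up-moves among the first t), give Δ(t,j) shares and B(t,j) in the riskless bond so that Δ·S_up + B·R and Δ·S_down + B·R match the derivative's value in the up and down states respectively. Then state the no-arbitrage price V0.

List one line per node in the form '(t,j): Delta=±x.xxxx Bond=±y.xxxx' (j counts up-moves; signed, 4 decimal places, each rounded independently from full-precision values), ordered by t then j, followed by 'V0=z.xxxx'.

(0,0): Delta=0.3384 Bond=-39.1930
V0=23.4070

Risk-neutral probability p* = (R−d)/(u−d) = (1.15−0.72)/(1.27−0.72) = 0.7818.
At expiry t=1: V(1,0)=0.0000, V(1,1)=34.4300
Node (0,0) S=185.0000: V=(p*·34.4300+(1−p*)·0.0000)/1.15=23.4070; Δ=(34.4300−0.0000)/(234.9500−133.2000)=0.3384; B=V−Δ·S=-39.1930
Each (Δ,B) replicates both successor values, so the strategy is self-financing and V0 is arbitrage-free.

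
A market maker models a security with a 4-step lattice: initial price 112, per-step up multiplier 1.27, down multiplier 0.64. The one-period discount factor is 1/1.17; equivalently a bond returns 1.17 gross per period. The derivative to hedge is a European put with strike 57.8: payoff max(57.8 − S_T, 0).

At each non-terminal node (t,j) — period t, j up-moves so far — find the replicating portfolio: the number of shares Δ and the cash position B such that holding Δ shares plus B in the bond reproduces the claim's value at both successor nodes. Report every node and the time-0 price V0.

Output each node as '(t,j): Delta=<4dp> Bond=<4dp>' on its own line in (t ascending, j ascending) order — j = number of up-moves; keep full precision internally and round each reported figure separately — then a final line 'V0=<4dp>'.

Under the risk-neutral measure, an up-move has probability p* = (R−d)/(u−d) = 0.8413 and values discount at R = 1.17.
Terminal payoffs: V(4,0)=39.0095, V(4,1)=20.5126, V(4,2)=0.0000, V(4,3)=0.0000, V(4,4)=0.0000
Node (3,0) S=29.3601: V=(p*·20.5126+(1−p*)·39.0095)/1.17=20.0416; Δ=(20.5126−39.0095)/(37.2874−18.7905)=-1.0000; B=V−Δ·S=49.4017
Node (3,1) S=58.2615: V=(p*·0.0000+(1−p*)·20.5126)/1.17=2.7829; Δ=(0.0000−20.5126)/(73.9921−37.2874)=-0.5589; B=V−Δ·S=35.3426
Node (3,2) S=115.6127: V=(p*·0.0000+(1−p*)·0.0000)/1.17=0.0000; Δ=(0.0000−0.0000)/(146.8281−73.9921)=0.0000; B=V−Δ·S=0.0000
Node (3,3) S=229.4189: V=(p*·0.0000+(1−p*)·0.0000)/1.17=0.0000; Δ=(0.0000−0.0000)/(291.3620−146.8281)=0.0000; B=V−Δ·S=0.0000
Node (2,0) S=45.8752: V=(p*·2.7829+(1−p*)·20.0416)/1.17=4.7200; Δ=(2.7829−20.0416)/(58.2615−29.3601)=-0.5972; B=V−Δ·S=32.1147
Node (2,1) S=91.0336: V=(p*·0.0000+(1−p*)·2.7829)/1.17=0.3775; Δ=(0.0000−2.7829)/(115.6127−58.2615)=-0.0485; B=V−Δ·S=4.7948
Node (2,2) S=180.6448: V=(p*·0.0000+(1−p*)·0.0000)/1.17=0.0000; Δ=(0.0000−0.0000)/(229.4189−115.6127)=0.0000; B=V−Δ·S=0.0000
Node (1,0) S=71.6800: V=(p*·0.3775+(1−p*)·4.7200)/1.17=0.9118; Δ=(0.3775−4.7200)/(91.0336−45.8752)=-0.0962; B=V−Δ·S=7.8045
Node (1,1) S=142.2400: V=(p*·0.0000+(1−p*)·0.3775)/1.17=0.0512; Δ=(0.0000−0.3775)/(180.6448−91.0336)=-0.0042; B=V−Δ·S=0.6505
Node (0,0) S=112.0000: V=(p*·0.0512+(1−p*)·0.9118)/1.17=0.1605; Δ=(0.0512−0.9118)/(142.2400−71.6800)=-0.0122; B=V−Δ·S=1.5265
The time-0 hedge costs 0.1605, which is the no-arbitrage price.

(0,0): Delta=-0.0122 Bond=1.5265
(1,0): Delta=-0.0962 Bond=7.8045
(1,1): Delta=-0.0042 Bond=0.6505
(2,0): Delta=-0.5972 Bond=32.1147
(2,1): Delta=-0.0485 Bond=4.7948
(2,2): Delta=0.0000 Bond=0.0000
(3,0): Delta=-1.0000 Bond=49.4017
(3,1): Delta=-0.5589 Bond=35.3426
(3,2): Delta=0.0000 Bond=0.0000
(3,3): Delta=0.0000 Bond=0.0000
V0=0.1605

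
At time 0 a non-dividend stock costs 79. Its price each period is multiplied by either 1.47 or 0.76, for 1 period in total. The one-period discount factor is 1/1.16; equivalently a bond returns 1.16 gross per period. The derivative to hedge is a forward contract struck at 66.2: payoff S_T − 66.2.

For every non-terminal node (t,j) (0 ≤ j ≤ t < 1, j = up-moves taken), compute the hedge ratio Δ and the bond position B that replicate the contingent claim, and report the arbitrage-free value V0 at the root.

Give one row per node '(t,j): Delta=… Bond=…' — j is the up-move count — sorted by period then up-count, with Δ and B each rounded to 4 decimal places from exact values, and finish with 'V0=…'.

Risk-neutral probability p* = (R−d)/(u−d) = (1.16−0.76)/(1.47−0.76) = 0.5634.
Payoff layer (t=1): V(1,0)=-6.1600, V(1,1)=49.9300
  t=0,j=0: stock 79.0000 → up 116.1300 (V=49.9300), down 60.0400 (V=-6.1600). Price 21.9310; hedge Δ=1.0000, bond B=-57.0690.
Check: Δ(0,0)·S0 + B(0,0) = 21.9310 = V0.

(0,0): Delta=1.0000 Bond=-57.0690
V0=21.9310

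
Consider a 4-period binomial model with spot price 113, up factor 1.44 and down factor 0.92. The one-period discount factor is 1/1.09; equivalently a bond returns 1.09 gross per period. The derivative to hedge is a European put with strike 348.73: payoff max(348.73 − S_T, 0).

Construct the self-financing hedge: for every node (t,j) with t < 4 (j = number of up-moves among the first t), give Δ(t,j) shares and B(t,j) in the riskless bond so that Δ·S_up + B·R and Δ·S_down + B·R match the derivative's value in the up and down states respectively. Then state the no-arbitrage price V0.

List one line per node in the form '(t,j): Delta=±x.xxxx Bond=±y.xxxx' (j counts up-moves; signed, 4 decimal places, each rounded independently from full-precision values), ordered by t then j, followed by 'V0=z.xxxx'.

(0,0): Delta=-0.9370 Bond=241.0428
(1,0): Delta=-1.0000 Bond=269.2835
(1,1): Delta=-0.8542 Bond=249.2577
(2,0): Delta=-1.0000 Bond=293.5191
(2,1): Delta=-1.0000 Bond=293.5191
(2,2): Delta=-0.6624 Bond=226.7507
(3,0): Delta=-1.0000 Bond=319.9358
(3,1): Delta=-1.0000 Bond=319.9358
(3,2): Delta=-1.0000 Bond=319.9358
(3,3): Delta=-0.2183 Bond=97.3222
V0=135.1590

Risk-neutral probability p* = (R−d)/(u−d) = (1.09−0.92)/(1.44−0.92) = 0.3269.
Terminal values V(4,·): V(4,0)=267.7776, V(4,1)=222.0219, V(4,2)=150.4043, V(4,3)=38.3071, V(4,4)=0.0000
(3,0): S=87.9917. Δ = (V_up−V_dn)/(S_up−S_dn) = (222.0219−267.7776)/(126.7081−80.9524) = -1.0000. V = [p*·222.0219 + (1−p*)·267.7776]/1.09 = 231.9440. B = V − Δ·S = 319.9358.
(3,1): S=137.7262. Δ = (V_up−V_dn)/(S_up−S_dn) = (150.4043−222.0219)/(198.3257−126.7081) = -1.0000. V = [p*·150.4043 + (1−p*)·222.0219]/1.09 = 182.2096. B = V − Δ·S = 319.9358.
(3,2): S=215.5715. Δ = (V_up−V_dn)/(S_up−S_dn) = (38.3071−150.4043)/(310.4229−198.3257) = -1.0000. V = [p*·38.3071 + (1−p*)·150.4043]/1.09 = 104.3643. B = V − Δ·S = 319.9358.
(3,3): S=337.4162. Δ = (V_up−V_dn)/(S_up−S_dn) = (0.0000−38.3071)/(485.8793−310.4229) = -0.2183. V = [p*·0.0000 + (1−p*)·38.3071]/1.09 = 23.6547. B = V − Δ·S = 97.3222.
(2,0): S=95.6432. Δ = (V_up−V_dn)/(S_up−S_dn) = (182.2096−231.9440)/(137.7262−87.9917) = -1.0000. V = [p*·182.2096 + (1−p*)·231.9440]/1.09 = 197.8759. B = V − Δ·S = 293.5191.
(2,1): S=149.7024. Δ = (V_up−V_dn)/(S_up−S_dn) = (104.3643−182.2096)/(215.5715−137.7262) = -1.0000. V = [p*·104.3643 + (1−p*)·182.2096]/1.09 = 143.8167. B = V − Δ·S = 293.5191.
(2,2): S=234.3168. Δ = (V_up−V_dn)/(S_up−S_dn) = (23.6547−104.3643)/(337.4162−215.5715) = -0.6624. V = [p*·23.6547 + (1−p*)·104.3643]/1.09 = 71.5399. B = V − Δ·S = 226.7507.
(1,0): S=103.9600. Δ = (V_up−V_dn)/(S_up−S_dn) = (143.8167−197.8759)/(149.7024−95.6432) = -1.0000. V = [p*·143.8167 + (1−p*)·197.8759]/1.09 = 165.3235. B = V − Δ·S = 269.2835.
(1,1): S=162.7200. Δ = (V_up−V_dn)/(S_up−S_dn) = (71.5399−143.8167)/(234.3168−149.7024) = -0.8542. V = [p*·71.5399 + (1−p*)·143.8167]/1.09 = 110.2640. B = V − Δ·S = 249.2577.
(0,0): S=113.0000. Δ = (V_up−V_dn)/(S_up−S_dn) = (110.2640−165.3235)/(162.7200−103.9600) = -0.9370. V = [p*·110.2640 + (1−p*)·165.3235]/1.09 = 135.1590. B = V − Δ·S = 241.0428.
Check: Δ(0,0)·S0 + B(0,0) = 135.1590 = V0.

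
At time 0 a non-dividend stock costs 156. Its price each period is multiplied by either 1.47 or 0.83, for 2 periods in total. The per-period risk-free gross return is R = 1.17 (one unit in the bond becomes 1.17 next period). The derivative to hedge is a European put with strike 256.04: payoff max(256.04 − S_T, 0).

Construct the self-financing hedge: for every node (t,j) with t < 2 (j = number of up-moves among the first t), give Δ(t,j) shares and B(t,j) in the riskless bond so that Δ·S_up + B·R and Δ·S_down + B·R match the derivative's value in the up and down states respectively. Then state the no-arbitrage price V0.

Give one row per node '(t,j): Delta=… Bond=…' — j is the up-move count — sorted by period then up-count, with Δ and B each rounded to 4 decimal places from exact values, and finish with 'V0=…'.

(0,0): Delta=-0.6313 Bond=146.2431
(1,0): Delta=-1.0000 Bond=218.8376
(1,1): Delta=-0.4477 Bond=128.9870
V0=47.7529

Under the risk-neutral measure, an up-move has probability p* = (R−d)/(u−d) = 0.5312 and values discount at R = 1.17.
Payoff layer (t=2): V(2,0)=148.5716, V(2,1)=65.7044, V(2,2)=0.0000
  t=1,j=0: stock 129.4800 → up 190.3356 (V=65.7044), down 107.4684 (V=148.5716). Price 89.3576; hedge Δ=-1.0000, bond B=218.8376.
  t=1,j=1: stock 229.3200 → up 337.1004 (V=0.0000), down 190.3356 (V=65.7044). Price 26.3239; hedge Δ=-0.4477, bond B=128.9870.
  t=0,j=0: stock 156.0000 → up 229.3200 (V=26.3239), down 129.4800 (V=89.3576). Price 47.7529; hedge Δ=-0.6313, bond B=146.2431.
Self-financing check: at every node Δ·S+B equals the discounted successor values.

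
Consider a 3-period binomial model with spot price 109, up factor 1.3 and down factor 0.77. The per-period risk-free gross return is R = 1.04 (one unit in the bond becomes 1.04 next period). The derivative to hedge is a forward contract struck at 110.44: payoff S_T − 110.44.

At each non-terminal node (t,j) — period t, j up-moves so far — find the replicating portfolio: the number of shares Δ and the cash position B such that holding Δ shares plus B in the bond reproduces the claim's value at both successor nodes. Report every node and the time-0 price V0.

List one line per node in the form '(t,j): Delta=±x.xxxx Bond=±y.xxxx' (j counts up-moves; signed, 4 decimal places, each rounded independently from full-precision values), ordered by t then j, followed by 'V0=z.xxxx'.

The replicating-portfolio and risk-neutral prices coincide; use p* = (1.04−0.77)/(1.3−0.77) = 0.5094 for the latter.
Terminal payoffs: V(3,0)=-60.6779, V(3,1)=-26.4261, V(3,2)=31.4017, V(3,3)=129.0330
Node (2,0) S=64.6261: V=(p*·-26.4261+(1−p*)·-60.6779)/1.04=-41.5662; Δ=(-26.4261−-60.6779)/(84.0139−49.7621)=1.0000; B=V−Δ·S=-106.1923
Node (2,1) S=109.1090: V=(p*·31.4017+(1−p*)·-26.4261)/1.04=2.9167; Δ=(31.4017−-26.4261)/(141.8417−84.0139)=1.0000; B=V−Δ·S=-106.1923
Node (2,2) S=184.2100: V=(p*·129.0330+(1−p*)·31.4017)/1.04=78.0177; Δ=(129.0330−31.4017)/(239.4730−141.8417)=1.0000; B=V−Δ·S=-106.1923
Node (1,0) S=83.9300: V=(p*·2.9167+(1−p*)·-41.5662)/1.04=-18.1780; Δ=(2.9167−-41.5662)/(109.1090−64.6261)=1.0000; B=V−Δ·S=-102.1080
Node (1,1) S=141.7000: V=(p*·78.0177+(1−p*)·2.9167)/1.04=39.5920; Δ=(78.0177−2.9167)/(184.2100−109.1090)=1.0000; B=V−Δ·S=-102.1080
Node (0,0) S=109.0000: V=(p*·39.5920+(1−p*)·-18.1780)/1.04=10.8192; Δ=(39.5920−-18.1780)/(141.7000−83.9300)=1.0000; B=V−Δ·S=-98.1808
Check: Δ(0,0)·S0 + B(0,0) = 10.8192 = V0.

(0,0): Delta=1.0000 Bond=-98.1808
(1,0): Delta=1.0000 Bond=-102.1080
(1,1): Delta=1.0000 Bond=-102.1080
(2,0): Delta=1.0000 Bond=-106.1923
(2,1): Delta=1.0000 Bond=-106.1923
(2,2): Delta=1.0000 Bond=-106.1923
V0=10.8192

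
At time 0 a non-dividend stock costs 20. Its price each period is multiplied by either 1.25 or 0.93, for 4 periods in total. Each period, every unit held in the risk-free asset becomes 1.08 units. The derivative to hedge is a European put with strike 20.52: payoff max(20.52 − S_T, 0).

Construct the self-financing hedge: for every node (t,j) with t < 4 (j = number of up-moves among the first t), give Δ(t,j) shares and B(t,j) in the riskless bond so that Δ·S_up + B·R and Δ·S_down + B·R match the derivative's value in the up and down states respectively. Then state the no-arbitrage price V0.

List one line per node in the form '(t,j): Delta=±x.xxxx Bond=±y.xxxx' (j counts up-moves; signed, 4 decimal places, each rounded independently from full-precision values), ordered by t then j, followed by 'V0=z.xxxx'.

(0,0): Delta=-0.1160 Bond=2.7298
(1,0): Delta=-0.2388 Bond=5.2322
(1,1): Delta=-0.0124 Bond=0.3598
(2,0): Delta=-0.4897 Bond=9.9914
(2,1): Delta=-0.0272 Bond=0.7314
(2,2): Delta=0.0000 Bond=0.0000
(3,0): Delta=-1.0000 Bond=19.0000
(3,1): Delta=-0.0594 Bond=1.4868
(3,2): Delta=0.0000 Bond=0.0000
(3,3): Delta=0.0000 Bond=0.0000
V0=0.4104

Under the risk-neutral measure, an up-move has probability p* = (R−d)/(u−d) = 0.4688 and values discount at R = 1.08.
Payoff layer (t=4): V(4,0)=5.5590, V(4,1)=0.4111, V(4,2)=0.0000, V(4,3)=0.0000, V(4,4)=0.0000
(3,0): S=16.0871. Δ = (V_up−V_dn)/(S_up−S_dn) = (0.4111−5.5590)/(20.1089−14.9610) = -1.0000. V = [p*·0.4111 + (1−p*)·5.5590]/1.08 = 2.9129. B = V − Δ·S = 19.0000.
(3,1): S=21.6225. Δ = (V_up−V_dn)/(S_up−S_dn) = (0.0000−0.4111)/(27.0281−20.1089) = -0.0594. V = [p*·0.0000 + (1−p*)·0.4111]/1.08 = 0.2022. B = V − Δ·S = 1.4868.
(3,2): S=29.0625. Δ = (V_up−V_dn)/(S_up−S_dn) = (0.0000−0.0000)/(36.3281−27.0281) = 0.0000. V = [p*·0.0000 + (1−p*)·0.0000]/1.08 = 0.0000. B = V − Δ·S = 0.0000.
(3,3): S=39.0625. Δ = (V_up−V_dn)/(S_up−S_dn) = (0.0000−0.0000)/(48.8281−36.3281) = 0.0000. V = [p*·0.0000 + (1−p*)·0.0000]/1.08 = 0.0000. B = V − Δ·S = 0.0000.
(2,0): S=17.2980. Δ = (V_up−V_dn)/(S_up−S_dn) = (0.2022−2.9129)/(21.6225−16.0871) = -0.4897. V = [p*·0.2022 + (1−p*)·2.9129]/1.08 = 1.5206. B = V − Δ·S = 9.9914.
(2,1): S=23.2500. Δ = (V_up−V_dn)/(S_up−S_dn) = (0.0000−0.2022)/(29.0625−21.6225) = -0.0272. V = [p*·0.0000 + (1−p*)·0.2022]/1.08 = 0.0995. B = V − Δ·S = 0.7314.
(2,2): S=31.2500. Δ = (V_up−V_dn)/(S_up−S_dn) = (0.0000−0.0000)/(39.0625−29.0625) = 0.0000. V = [p*·0.0000 + (1−p*)·0.0000]/1.08 = 0.0000. B = V − Δ·S = 0.0000.
(1,0): S=18.6000. Δ = (V_up−V_dn)/(S_up−S_dn) = (0.0995−1.5206)/(23.2500−17.2980) = -0.2388. V = [p*·0.0995 + (1−p*)·1.5206]/1.08 = 0.7911. B = V − Δ·S = 5.2322.
(1,1): S=25.0000. Δ = (V_up−V_dn)/(S_up−S_dn) = (0.0000−0.0995)/(31.2500−23.2500) = -0.0124. V = [p*·0.0000 + (1−p*)·0.0995]/1.08 = 0.0489. B = V − Δ·S = 0.3598.
(0,0): S=20.0000. Δ = (V_up−V_dn)/(S_up−S_dn) = (0.0489−0.7911)/(25.0000−18.6000) = -0.1160. V = [p*·0.0489 + (1−p*)·0.7911]/1.08 = 0.4104. B = V − Δ·S = 2.7298.
Root portfolio cost Δ·20+B reproduces V0=0.4104.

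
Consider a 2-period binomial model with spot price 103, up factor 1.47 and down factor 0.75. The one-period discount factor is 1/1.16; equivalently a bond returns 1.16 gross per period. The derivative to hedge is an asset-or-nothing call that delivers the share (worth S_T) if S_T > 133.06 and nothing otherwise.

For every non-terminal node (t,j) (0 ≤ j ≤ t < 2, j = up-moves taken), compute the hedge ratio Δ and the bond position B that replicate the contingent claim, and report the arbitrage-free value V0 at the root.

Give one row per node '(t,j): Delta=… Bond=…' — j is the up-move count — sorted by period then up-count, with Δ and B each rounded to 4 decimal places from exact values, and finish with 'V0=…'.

(0,0): Delta=1.4733 Bond=-98.1151
(1,0): Delta=0.0000 Bond=0.0000
(1,1): Delta=2.0417 Bond=-199.8677
V0=53.6363

Since d<R<u, set p* = (R−d)/(u−d) = 0.5694; price each node as the discounted p*-expectation of its children.
Terminal payoffs: V(2,0)=0.0000, V(2,1)=0.0000, V(2,2)=222.5727
(1,0): S=77.2500. Δ = (V_up−V_dn)/(S_up−S_dn) = (0.0000−0.0000)/(113.5575−57.9375) = 0.0000. V = [p*·0.0000 + (1−p*)·0.0000]/1.16 = 0.0000. B = V − Δ·S = 0.0000.
(1,1): S=151.4100. Δ = (V_up−V_dn)/(S_up−S_dn) = (222.5727−0.0000)/(222.5727−113.5575) = 2.0417. V = [p*·222.5727 + (1−p*)·0.0000]/1.16 = 109.2610. B = V − Δ·S = -199.8677.
(0,0): S=103.0000. Δ = (V_up−V_dn)/(S_up−S_dn) = (109.2610−0.0000)/(151.4100−77.2500) = 1.4733. V = [p*·109.2610 + (1−p*)·0.0000]/1.16 = 53.6363. B = V − Δ·S = -98.1151.
Check: Δ(0,0)·S0 + B(0,0) = 53.6363 = V0.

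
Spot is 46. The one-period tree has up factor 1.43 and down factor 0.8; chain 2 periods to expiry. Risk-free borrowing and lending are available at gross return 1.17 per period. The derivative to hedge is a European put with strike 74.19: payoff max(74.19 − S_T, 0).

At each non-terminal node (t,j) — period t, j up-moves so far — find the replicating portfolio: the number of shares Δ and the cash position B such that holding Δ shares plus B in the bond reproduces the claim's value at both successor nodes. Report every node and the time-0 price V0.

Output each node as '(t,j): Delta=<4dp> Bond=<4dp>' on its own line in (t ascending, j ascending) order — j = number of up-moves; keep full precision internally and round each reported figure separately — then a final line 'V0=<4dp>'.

(0,0): Delta=-0.6557 Bond=43.3686
(1,0): Delta=-1.0000 Bond=63.4103
(1,1): Delta=-0.5204 Bond=41.8388
V0=13.2048

Risk-neutral probability p* = (R−d)/(u−d) = (1.17−0.8)/(1.43−0.8) = 0.5873.
At expiry t=2: V(2,0)=44.7500, V(2,1)=21.5660, V(2,2)=0.0000
(1,0): S=36.8000. Δ = (V_up−V_dn)/(S_up−S_dn) = (21.5660−44.7500)/(52.6240−29.4400) = -1.0000. V = [p*·21.5660 + (1−p*)·44.7500]/1.17 = 26.6103. B = V − Δ·S = 63.4103.
(1,1): S=65.7800. Δ = (V_up−V_dn)/(S_up−S_dn) = (0.0000−21.5660)/(94.0654−52.6240) = -0.5204. V = [p*·0.0000 + (1−p*)·21.5660]/1.17 = 7.6071. B = V − Δ·S = 41.8388.
(0,0): S=46.0000. Δ = (V_up−V_dn)/(S_up−S_dn) = (7.6071−26.6103)/(65.7800−36.8000) = -0.6557. V = [p*·7.6071 + (1−p*)·26.6103]/1.17 = 13.2048. B = V − Δ·S = 43.3686.
The time-0 hedge costs 13.2048, which is the no-arbitrage price.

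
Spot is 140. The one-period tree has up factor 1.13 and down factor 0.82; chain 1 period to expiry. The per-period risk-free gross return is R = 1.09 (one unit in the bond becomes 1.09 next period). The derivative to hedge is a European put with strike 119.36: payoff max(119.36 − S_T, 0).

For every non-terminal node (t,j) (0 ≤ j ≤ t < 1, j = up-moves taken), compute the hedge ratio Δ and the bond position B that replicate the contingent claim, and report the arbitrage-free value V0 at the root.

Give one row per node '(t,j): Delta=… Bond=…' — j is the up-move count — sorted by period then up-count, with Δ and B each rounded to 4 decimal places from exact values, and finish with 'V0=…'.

(0,0): Delta=-0.1051 Bond=15.2495
V0=0.5398

Risk-neutral probability p* = (R−d)/(u−d) = (1.09−0.82)/(1.13−0.82) = 0.8710.
Terminal values V(1,·): V(1,0)=4.5600, V(1,1)=0.0000
Node (0,0) S=140.0000: V=(p*·0.0000+(1−p*)·4.5600)/1.09=0.5398; Δ=(0.0000−4.5600)/(158.2000−114.8000)=-0.1051; B=V−Δ·S=15.2495
Check: Δ(0,0)·S0 + B(0,0) = 0.5398 = V0.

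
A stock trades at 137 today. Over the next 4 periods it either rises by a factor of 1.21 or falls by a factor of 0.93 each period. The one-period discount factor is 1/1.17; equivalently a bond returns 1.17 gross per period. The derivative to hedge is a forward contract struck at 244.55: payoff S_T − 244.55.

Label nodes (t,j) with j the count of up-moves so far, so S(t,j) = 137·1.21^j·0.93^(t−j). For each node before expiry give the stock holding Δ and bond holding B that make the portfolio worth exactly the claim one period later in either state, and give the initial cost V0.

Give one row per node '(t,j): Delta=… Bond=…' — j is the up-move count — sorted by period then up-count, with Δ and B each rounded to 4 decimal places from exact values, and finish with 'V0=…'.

(0,0): Delta=1.0000 Bond=-130.5041
(1,0): Delta=1.0000 Bond=-152.6898
(1,1): Delta=1.0000 Bond=-152.6898
(2,0): Delta=1.0000 Bond=-178.6471
(2,1): Delta=1.0000 Bond=-178.6471
(2,2): Delta=1.0000 Bond=-178.6471
(3,0): Delta=1.0000 Bond=-209.0171
(3,1): Delta=1.0000 Bond=-209.0171
(3,2): Delta=1.0000 Bond=-209.0171
(3,3): Delta=1.0000 Bond=-209.0171
V0=6.4959

Under the risk-neutral measure, an up-move has probability p* = (R−d)/(u−d) = 0.8571 and values discount at R = 1.17.
Payoff layer (t=4): V(4,0)=-142.0669, V(4,1)=-111.2117, V(4,2)=-71.0669, V(4,3)=-18.8354, V(4,4)=49.1217
(3,0): S=110.1969. Δ = (V_up−V_dn)/(S_up−S_dn) = (-111.2117−-142.0669)/(133.3383−102.4831) = 1.0000. V = [p*·-111.2117 + (1−p*)·-142.0669]/1.17 = -98.8202. B = V − Δ·S = -209.0171.
(3,1): S=143.3745. Δ = (V_up−V_dn)/(S_up−S_dn) = (-71.0669−-111.2117)/(173.4831−133.3383) = 1.0000. V = [p*·-71.0669 + (1−p*)·-111.2117]/1.17 = -65.6426. B = V − Δ·S = -209.0171.
(3,2): S=186.5410. Δ = (V_up−V_dn)/(S_up−S_dn) = (-18.8354−-71.0669)/(225.7146−173.4831) = 1.0000. V = [p*·-18.8354 + (1−p*)·-71.0669]/1.17 = -22.4761. B = V − Δ·S = -209.0171.
(3,3): S=242.7039. Δ = (V_up−V_dn)/(S_up−S_dn) = (49.1217−-18.8354)/(293.6717−225.7146) = 1.0000. V = [p*·49.1217 + (1−p*)·-18.8354]/1.17 = 33.6868. B = V − Δ·S = -209.0171.
(2,0): S=118.4913. Δ = (V_up−V_dn)/(S_up−S_dn) = (-65.6426−-98.8202)/(143.3745−110.1969) = 1.0000. V = [p*·-65.6426 + (1−p*)·-98.8202]/1.17 = -60.1558. B = V − Δ·S = -178.6471.
(2,1): S=154.1661. Δ = (V_up−V_dn)/(S_up−S_dn) = (-22.4761−-65.6426)/(186.5410−143.3745) = 1.0000. V = [p*·-22.4761 + (1−p*)·-65.6426]/1.17 = -24.4810. B = V − Δ·S = -178.6471.
(2,2): S=200.5817. Δ = (V_up−V_dn)/(S_up−S_dn) = (33.6868−-22.4761)/(242.7039−186.5410) = 1.0000. V = [p*·33.6868 + (1−p*)·-22.4761]/1.17 = 21.9346. B = V − Δ·S = -178.6471.
(1,0): S=127.4100. Δ = (V_up−V_dn)/(S_up−S_dn) = (-24.4810−-60.1558)/(154.1661−118.4913) = 1.0000. V = [p*·-24.4810 + (1−p*)·-60.1558]/1.17 = -25.2798. B = V − Δ·S = -152.6898.
(1,1): S=165.7700. Δ = (V_up−V_dn)/(S_up−S_dn) = (21.9346−-24.4810)/(200.5817−154.1661) = 1.0000. V = [p*·21.9346 + (1−p*)·-24.4810]/1.17 = 13.0802. B = V − Δ·S = -152.6898.
(0,0): S=137.0000. Δ = (V_up−V_dn)/(S_up−S_dn) = (13.0802−-25.2798)/(165.7700−127.4100) = 1.0000. V = [p*·13.0802 + (1−p*)·-25.2798]/1.17 = 6.4959. B = V − Δ·S = -130.5041.
Self-financing check: at every node Δ·S+B equals the discounted successor values.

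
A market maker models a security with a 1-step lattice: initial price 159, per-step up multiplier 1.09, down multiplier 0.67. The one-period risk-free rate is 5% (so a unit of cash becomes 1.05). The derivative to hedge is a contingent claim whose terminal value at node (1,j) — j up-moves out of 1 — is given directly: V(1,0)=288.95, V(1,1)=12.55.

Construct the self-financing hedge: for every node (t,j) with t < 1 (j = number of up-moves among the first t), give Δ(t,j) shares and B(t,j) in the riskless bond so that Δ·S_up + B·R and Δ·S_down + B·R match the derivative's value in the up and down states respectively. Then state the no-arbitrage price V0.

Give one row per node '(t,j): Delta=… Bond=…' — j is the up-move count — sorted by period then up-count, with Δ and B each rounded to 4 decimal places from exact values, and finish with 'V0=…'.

The replicating-portfolio and risk-neutral prices coincide; use p* = (1.05−0.67)/(1.09−0.67) = 0.9048 for the latter.
Payoff layer (t=1): V(1,0)=288.9500, V(1,1)=12.5500
Node (0,0) S=159.0000: V=(p*·12.5500+(1−p*)·288.9500)/1.05=37.0227; Δ=(12.5500−288.9500)/(173.3100−106.5300)=-4.1390; B=V−Δ·S=695.1179
Root portfolio cost Δ·159+B reproduces V0=37.0227.

(0,0): Delta=-4.1390 Bond=695.1179
V0=37.0227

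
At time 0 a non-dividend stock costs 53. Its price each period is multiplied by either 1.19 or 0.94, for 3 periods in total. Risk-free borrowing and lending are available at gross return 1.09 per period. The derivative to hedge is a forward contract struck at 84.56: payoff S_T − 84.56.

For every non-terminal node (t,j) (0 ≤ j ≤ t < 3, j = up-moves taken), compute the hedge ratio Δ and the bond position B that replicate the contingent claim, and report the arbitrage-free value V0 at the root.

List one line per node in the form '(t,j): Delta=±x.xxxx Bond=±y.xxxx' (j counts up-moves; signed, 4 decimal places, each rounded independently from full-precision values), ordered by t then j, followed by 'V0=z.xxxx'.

(0,0): Delta=1.0000 Bond=-65.2958
(1,0): Delta=1.0000 Bond=-71.1725
(1,1): Delta=1.0000 Bond=-71.1725
(2,0): Delta=1.0000 Bond=-77.5780
(2,1): Delta=1.0000 Bond=-77.5780
(2,2): Delta=1.0000 Bond=-77.5780
V0=-12.2958

The replicating-portfolio and risk-neutral prices coincide; use p* = (1.09−0.94)/(1.19−0.94) = 0.6000 for the latter.
Payoff layer (t=3): V(3,0)=-40.5390, V(3,1)=-28.8313, V(3,2)=-14.0099, V(3,3)=4.7534
  t=2,j=0: stock 46.8308 → up 55.7287 (V=-28.8313), down 44.0210 (V=-40.5390). Price -30.7472; hedge Δ=1.0000, bond B=-77.5780.
  t=2,j=1: stock 59.2858 → up 70.5501 (V=-14.0099), down 55.7287 (V=-28.8313). Price -18.2922; hedge Δ=1.0000, bond B=-77.5780.
  t=2,j=2: stock 75.0533 → up 89.3134 (V=4.7534), down 70.5501 (V=-14.0099). Price -2.5247; hedge Δ=1.0000, bond B=-77.5780.
  t=1,j=0: stock 49.8200 → up 59.2858 (V=-18.2922), down 46.8308 (V=-30.7472). Price -21.3525; hedge Δ=1.0000, bond B=-71.1725.
  t=1,j=1: stock 63.0700 → up 75.0533 (V=-2.5247), down 59.2858 (V=-18.2922). Price -8.1025; hedge Δ=1.0000, bond B=-71.1725.
  t=0,j=0: stock 53.0000 → up 63.0700 (V=-8.1025), down 49.8200 (V=-21.3525). Price -12.2958; hedge Δ=1.0000, bond B=-65.2958.
Check: Δ(0,0)·S0 + B(0,0) = -12.2958 = V0.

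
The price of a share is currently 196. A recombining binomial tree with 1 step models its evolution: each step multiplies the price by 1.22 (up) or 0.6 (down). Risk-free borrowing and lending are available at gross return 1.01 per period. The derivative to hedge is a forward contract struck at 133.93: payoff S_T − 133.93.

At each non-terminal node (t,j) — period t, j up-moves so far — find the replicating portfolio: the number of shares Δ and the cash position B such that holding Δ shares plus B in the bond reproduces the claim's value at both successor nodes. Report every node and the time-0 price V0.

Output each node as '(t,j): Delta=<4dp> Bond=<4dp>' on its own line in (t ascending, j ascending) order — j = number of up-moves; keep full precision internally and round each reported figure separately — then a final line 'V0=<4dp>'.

(0,0): Delta=1.0000 Bond=-132.6040
V0=63.3960

Under the risk-neutral measure, an up-move has probability p* = (R−d)/(u−d) = 0.6613 and values discount at R = 1.01.
At expiry t=1: V(1,0)=-16.3300, V(1,1)=105.1900
(0,0): S=196.0000. Δ = (V_up−V_dn)/(S_up−S_dn) = (105.1900−-16.3300)/(239.1200−117.6000) = 1.0000. V = [p*·105.1900 + (1−p*)·-16.3300]/1.01 = 63.3960. B = V − Δ·S = -132.6040.
Self-financing check: at every node Δ·S+B equals the discounted successor values.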